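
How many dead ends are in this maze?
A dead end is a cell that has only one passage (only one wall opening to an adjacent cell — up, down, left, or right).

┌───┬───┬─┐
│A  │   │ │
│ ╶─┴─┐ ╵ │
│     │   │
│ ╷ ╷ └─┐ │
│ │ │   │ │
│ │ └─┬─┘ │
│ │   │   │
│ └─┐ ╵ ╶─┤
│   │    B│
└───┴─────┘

Checking each cell for number of passages:

Dead ends found at positions:
  (0, 1)
  (0, 2)
  (0, 4)
  (2, 3)
  (4, 1)
  (4, 4)
Total dead ends: 6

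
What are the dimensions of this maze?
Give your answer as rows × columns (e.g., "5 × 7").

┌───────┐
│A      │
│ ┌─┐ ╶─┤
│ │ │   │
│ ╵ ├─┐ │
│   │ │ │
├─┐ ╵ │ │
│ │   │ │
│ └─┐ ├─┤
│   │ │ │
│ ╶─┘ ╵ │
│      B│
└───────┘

Counting the maze dimensions:
Rows (vertical): 6
Columns (horizontal): 4
Dimensions: 6 × 4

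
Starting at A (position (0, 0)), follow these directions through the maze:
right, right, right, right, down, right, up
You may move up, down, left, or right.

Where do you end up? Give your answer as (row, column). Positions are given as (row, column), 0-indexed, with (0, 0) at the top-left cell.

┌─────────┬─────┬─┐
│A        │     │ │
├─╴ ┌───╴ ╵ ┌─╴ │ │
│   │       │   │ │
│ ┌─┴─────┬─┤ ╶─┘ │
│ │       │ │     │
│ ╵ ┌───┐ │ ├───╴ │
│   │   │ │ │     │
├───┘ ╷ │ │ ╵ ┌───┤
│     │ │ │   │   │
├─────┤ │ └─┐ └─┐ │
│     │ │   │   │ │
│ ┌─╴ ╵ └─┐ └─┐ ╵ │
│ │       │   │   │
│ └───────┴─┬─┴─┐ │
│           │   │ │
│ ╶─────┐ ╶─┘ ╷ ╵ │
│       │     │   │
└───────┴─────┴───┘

Following directions step by step:
Start: (0, 0)
  right: (0, 0) → (0, 1)
  right: (0, 1) → (0, 2)
  right: (0, 2) → (0, 3)
  right: (0, 3) → (0, 4)
  down: (0, 4) → (1, 4)
  right: (1, 4) → (1, 5)
  up: (1, 5) → (0, 5)
Final position: (0, 5)

Path taken:

┌─────────┬─────┬─┐
│A → → → ↓│B    │ │
├─╴ ┌───╴ ╵ ┌─╴ │ │
│   │    ↳ ↑│   │ │
│ ┌─┴─────┬─┤ ╶─┘ │
│ │       │ │     │
│ ╵ ┌───┐ │ ├───╴ │
│   │   │ │ │     │
├───┘ ╷ │ │ ╵ ┌───┤
│     │ │ │   │   │
├─────┤ │ └─┐ └─┐ │
│     │ │   │   │ │
│ ┌─╴ ╵ └─┐ └─┐ ╵ │
│ │       │   │   │
│ └───────┴─┬─┴─┐ │
│           │   │ │
│ ╶─────┐ ╶─┘ ╷ ╵ │
│       │     │   │
└───────┴─────┴───┘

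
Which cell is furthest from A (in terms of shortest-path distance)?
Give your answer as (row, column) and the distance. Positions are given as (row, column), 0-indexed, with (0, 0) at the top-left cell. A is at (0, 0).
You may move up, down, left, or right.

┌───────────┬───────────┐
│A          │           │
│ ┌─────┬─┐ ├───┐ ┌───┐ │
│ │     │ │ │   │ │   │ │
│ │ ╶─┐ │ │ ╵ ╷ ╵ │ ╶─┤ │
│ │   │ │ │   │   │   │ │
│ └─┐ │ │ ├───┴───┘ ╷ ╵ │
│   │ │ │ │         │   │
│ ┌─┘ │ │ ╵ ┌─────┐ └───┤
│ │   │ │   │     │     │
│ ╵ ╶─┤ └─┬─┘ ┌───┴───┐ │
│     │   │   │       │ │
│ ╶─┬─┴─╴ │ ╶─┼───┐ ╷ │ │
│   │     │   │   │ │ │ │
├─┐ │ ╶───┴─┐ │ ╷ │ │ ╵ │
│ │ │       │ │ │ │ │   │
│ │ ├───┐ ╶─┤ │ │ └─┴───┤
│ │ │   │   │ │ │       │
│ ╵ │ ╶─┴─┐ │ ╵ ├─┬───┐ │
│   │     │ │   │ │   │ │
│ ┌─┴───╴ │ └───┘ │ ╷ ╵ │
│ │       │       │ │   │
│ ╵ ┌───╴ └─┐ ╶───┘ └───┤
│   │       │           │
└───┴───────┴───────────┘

Computing BFS distances from A to all cells:
Furthest cell: (4, 8)
Distance: 60 steps

Path from A to the furthest cell:

┌───────────┬───────────┐
│A          │           │
│ ┌─────┬─┐ ├───┐ ┌───┐ │
│↓│↱ → ↓│ │ │   │ │   │ │
│ │ ╶─┐ │ │ ╵ ╷ ╵ │ ╶─┤ │
│↓│↑ ↰│↓│ │   │   │   │ │
│ └─┐ │ │ ├───┴───┘ ╷ ╵ │
│↓  │↑│↓│ │         │   │
│ ┌─┘ │ │ ╵ ┌─────┐ └───┤
│↓│↱ ↑│↓│   │↱ → B│     │
│ ╵ ╶─┤ └─┬─┘ ┌───┴───┐ │
│↳ ↑  │↳ ↓│↱ ↑│       │ │
│ ╶─┬─┴─╴ │ ╶─┼───┐ ╷ │ │
│   │↓ ← ↲│↑ ↰│↓ ↰│ │ │ │
├─┐ │ ╶───┴─┐ │ ╷ │ │ ╵ │
│ │ │↳ → ↓  │↑│↓│↑│ │   │
│ │ ├───┐ ╶─┤ │ │ └─┴───┤
│ │ │   │↳ ↓│↑│↓│↑ ← ← ↰│
│ ╵ │ ╶─┴─┐ │ ╵ ├─┬───┐ │
│   │     │↓│↑ ↲│ │↱ ↓│↑│
│ ┌─┴───╴ │ └───┘ │ ╷ ╵ │
│ │       │↳ ↓    │↑│↳ ↑│
│ ╵ ┌───╴ └─┐ ╶───┘ └───┤
│   │       │↳ → → ↑    │
└───┴───────┴───────────┘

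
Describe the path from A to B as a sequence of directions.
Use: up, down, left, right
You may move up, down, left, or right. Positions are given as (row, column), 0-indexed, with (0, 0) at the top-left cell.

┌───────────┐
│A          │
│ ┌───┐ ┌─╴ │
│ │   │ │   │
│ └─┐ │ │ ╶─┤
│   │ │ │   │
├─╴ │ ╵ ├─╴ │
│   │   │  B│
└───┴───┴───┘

Finding the path and converting it to directions:
Path through cells: (0,0) → (0,1) → (0,2) → (0,3) → (0,4) → (0,5) → (1,5) → (1,4) → (2,4) → (2,5) → (3,5)
Directions: right, right, right, right, right, down, left, down, right, down

Solution:

┌───────────┐
│A → → → → ↓│
│ ┌───┐ ┌─╴ │
│ │   │ │↓ ↲│
│ └─┐ │ │ ╶─┤
│   │ │ │↳ ↓│
├─╴ │ ╵ ├─╴ │
│   │   │  B│
└───┴───┴───┘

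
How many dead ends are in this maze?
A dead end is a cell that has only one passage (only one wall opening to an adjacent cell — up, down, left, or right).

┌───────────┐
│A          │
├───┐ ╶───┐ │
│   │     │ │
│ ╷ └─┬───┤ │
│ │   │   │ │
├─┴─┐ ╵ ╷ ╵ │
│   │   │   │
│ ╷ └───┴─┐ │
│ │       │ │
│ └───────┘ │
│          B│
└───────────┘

Checking each cell for number of passages:

Dead ends found at positions:
  (0, 0)
  (1, 4)
  (2, 0)
  (4, 4)
Total dead ends: 4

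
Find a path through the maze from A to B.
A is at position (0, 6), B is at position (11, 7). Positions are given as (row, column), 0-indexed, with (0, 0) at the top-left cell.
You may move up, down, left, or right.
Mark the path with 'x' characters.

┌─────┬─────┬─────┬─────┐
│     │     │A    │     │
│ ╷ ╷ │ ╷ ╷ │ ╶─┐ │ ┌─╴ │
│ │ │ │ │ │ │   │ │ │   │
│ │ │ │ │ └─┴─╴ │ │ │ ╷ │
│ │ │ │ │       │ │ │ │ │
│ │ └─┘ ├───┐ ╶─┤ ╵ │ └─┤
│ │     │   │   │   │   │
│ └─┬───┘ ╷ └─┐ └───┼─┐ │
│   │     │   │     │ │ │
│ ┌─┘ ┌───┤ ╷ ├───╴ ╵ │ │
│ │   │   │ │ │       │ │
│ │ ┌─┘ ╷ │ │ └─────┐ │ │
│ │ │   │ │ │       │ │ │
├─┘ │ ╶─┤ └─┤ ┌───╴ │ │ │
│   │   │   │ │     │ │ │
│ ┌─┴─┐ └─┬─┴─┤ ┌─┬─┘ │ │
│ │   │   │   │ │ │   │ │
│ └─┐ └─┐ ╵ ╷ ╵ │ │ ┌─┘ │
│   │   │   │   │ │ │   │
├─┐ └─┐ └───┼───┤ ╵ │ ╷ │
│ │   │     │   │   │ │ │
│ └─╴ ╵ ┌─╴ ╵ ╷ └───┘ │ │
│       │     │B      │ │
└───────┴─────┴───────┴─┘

Finding the shortest path from (0, 6) to (11, 7):
Path length: 28 steps
Directions: right → right → down → down → down → right → up → up → up → right → right → down → left → down → down → right → down → down → down → down → down → down → left → down → down → left → left → left

Solution:

┌─────┬─────┬─────┬─────┐
│     │     │A x x│x x x│
│ ╷ ╷ │ ╷ ╷ │ ╶─┐ │ ┌─╴ │
│ │ │ │ │ │ │   │x│x│x x│
│ │ │ │ │ └─┴─╴ │ │ │ ╷ │
│ │ │ │ │       │x│x│x│ │
│ │ └─┘ ├───┐ ╶─┤ ╵ │ └─┤
│ │     │   │   │x x│x x│
│ └─┬───┘ ╷ └─┐ └───┼─┐ │
│   │     │   │     │ │x│
│ ┌─┘ ┌───┤ ╷ ├───╴ ╵ │ │
│ │   │   │ │ │       │x│
│ │ ┌─┘ ╷ │ │ └─────┐ │ │
│ │ │   │ │ │       │ │x│
├─┘ │ ╶─┤ └─┤ ┌───╴ │ │ │
│   │   │   │ │     │ │x│
│ ┌─┴─┐ └─┬─┴─┤ ┌─┬─┘ │ │
│ │   │   │   │ │ │   │x│
│ └─┐ └─┐ ╵ ╷ ╵ │ │ ┌─┘ │
│   │   │   │   │ │ │x x│
├─┐ └─┐ └───┼───┤ ╵ │ ╷ │
│ │   │     │   │   │x│ │
│ └─╴ ╵ ┌─╴ ╵ ╷ └───┘ │ │
│       │     │B x x x│ │
└───────┴─────┴───────┴─┘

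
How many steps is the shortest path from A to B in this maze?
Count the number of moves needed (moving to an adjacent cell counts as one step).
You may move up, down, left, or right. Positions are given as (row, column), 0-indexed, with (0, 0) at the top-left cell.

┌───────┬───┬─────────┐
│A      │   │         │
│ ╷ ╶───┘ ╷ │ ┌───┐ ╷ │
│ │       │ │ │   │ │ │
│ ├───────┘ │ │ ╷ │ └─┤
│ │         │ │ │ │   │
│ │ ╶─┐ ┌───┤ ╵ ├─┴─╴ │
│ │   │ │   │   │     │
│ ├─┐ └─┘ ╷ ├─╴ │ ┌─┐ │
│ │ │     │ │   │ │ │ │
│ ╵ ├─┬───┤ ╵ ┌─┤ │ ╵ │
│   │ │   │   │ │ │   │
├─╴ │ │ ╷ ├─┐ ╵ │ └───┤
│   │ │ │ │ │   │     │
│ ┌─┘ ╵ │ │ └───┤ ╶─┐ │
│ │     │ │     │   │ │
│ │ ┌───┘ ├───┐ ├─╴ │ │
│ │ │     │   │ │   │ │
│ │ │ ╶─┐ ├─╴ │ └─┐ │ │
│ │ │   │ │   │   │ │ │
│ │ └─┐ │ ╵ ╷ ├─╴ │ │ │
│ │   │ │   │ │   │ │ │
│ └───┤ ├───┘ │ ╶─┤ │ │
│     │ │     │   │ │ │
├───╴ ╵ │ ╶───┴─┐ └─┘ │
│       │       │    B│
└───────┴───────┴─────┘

Using BFS to find shortest path:
Start: (0, 0), End: (12, 10)
Path found:
(0,0) → (0,1) → (1,1) → (1,2) → (1,3) → (1,4) → (0,4) → (0,5) → (1,5) → (2,5) → (2,4) → (2,3) → (2,2) → (2,1) → (3,1) → (3,2) → (4,2) → (4,3) → (4,4) → (3,4) → (3,5) → (4,5) → (5,5) → (5,6) → (4,6) → (4,7) → (3,7) → (3,6) → (2,6) → (1,6) → (0,6) → (0,7) → (0,8) → (0,9) → (1,9) → (2,9) → (2,10) → (3,10) → (3,9) → (3,8) → (4,8) → (5,8) → (6,8) → (6,9) → (6,10) → (7,10) → (8,10) → (9,10) → (10,10) → (11,10) → (12,10)
Number of steps: 50

Solution:

┌───────┬───┬─────────┐
│A ↓    │↱ ↓│↱ → → ↓  │
│ ╷ ╶───┘ ╷ │ ┌───┐ ╷ │
│ │↳ → → ↑│↓│↑│   │↓│ │
│ ├───────┘ │ │ ╷ │ └─┤
│ │↓ ← ← ← ↲│↑│ │ │↳ ↓│
│ │ ╶─┐ ┌───┤ ╵ ├─┴─╴ │
│ │↳ ↓│ │↱ ↓│↑ ↰│↓ ← ↲│
│ ├─┐ └─┘ ╷ ├─╴ │ ┌─┐ │
│ │ │↳ → ↑│↓│↱ ↑│↓│ │ │
│ ╵ ├─┬───┤ ╵ ┌─┤ │ ╵ │
│   │ │   │↳ ↑│ │↓│   │
├─╴ │ │ ╷ ├─┐ ╵ │ └───┤
│   │ │ │ │ │   │↳ → ↓│
│ ┌─┘ ╵ │ │ └───┤ ╶─┐ │
│ │     │ │     │   │↓│
│ │ ┌───┘ ├───┐ ├─╴ │ │
│ │ │     │   │ │   │↓│
│ │ │ ╶─┐ ├─╴ │ └─┐ │ │
│ │ │   │ │   │   │ │↓│
│ │ └─┐ │ ╵ ╷ ├─╴ │ │ │
│ │   │ │   │ │   │ │↓│
│ └───┤ ├───┘ │ ╶─┤ │ │
│     │ │     │   │ │↓│
├───╴ ╵ │ ╶───┴─┐ └─┘ │
│       │       │    B│
└───────┴───────┴─────┘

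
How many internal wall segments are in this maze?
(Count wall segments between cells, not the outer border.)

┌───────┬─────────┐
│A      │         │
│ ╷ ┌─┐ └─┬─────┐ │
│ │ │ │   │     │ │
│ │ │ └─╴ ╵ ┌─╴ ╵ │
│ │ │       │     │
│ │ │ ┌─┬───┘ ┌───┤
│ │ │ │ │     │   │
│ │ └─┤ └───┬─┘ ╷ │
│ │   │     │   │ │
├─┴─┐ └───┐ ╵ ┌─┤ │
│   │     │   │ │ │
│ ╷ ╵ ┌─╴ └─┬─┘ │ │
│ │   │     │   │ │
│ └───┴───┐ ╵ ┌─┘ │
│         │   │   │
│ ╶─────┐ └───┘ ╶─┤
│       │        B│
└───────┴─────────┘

Counting internal wall segments:
Total internal walls: 64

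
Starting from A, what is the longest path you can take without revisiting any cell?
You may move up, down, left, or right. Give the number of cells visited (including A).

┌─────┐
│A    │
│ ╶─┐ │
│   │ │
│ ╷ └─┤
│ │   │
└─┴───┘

Finding longest simple path using DFS:
Start: (0, 0)
Longest path visits 5 cells
Path: A → down → right → down → right

Solution:

┌─────┐
│A    │
│ ╶─┐ │
│↳ ↓│ │
│ ╷ └─┤
│ │↳ B│
└─┴───┘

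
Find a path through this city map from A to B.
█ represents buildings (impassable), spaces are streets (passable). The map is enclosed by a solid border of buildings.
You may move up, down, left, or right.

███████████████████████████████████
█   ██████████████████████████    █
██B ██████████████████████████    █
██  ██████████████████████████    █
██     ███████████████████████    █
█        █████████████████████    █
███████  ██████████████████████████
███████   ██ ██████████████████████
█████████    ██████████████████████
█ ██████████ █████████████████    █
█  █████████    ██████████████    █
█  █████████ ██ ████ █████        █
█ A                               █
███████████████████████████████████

Finding the shortest path from A to B:
Movement: cardinal only
Path length: 30 steps
Directions: right → right → right → right → right → right → right → right → right → right → up → up → up → up → left → left → left → up → left → up → up → left → left → up → left → left → left → up → up → left

Solution:

███████████████████████████████████
█   ██████████████████████████    █
██B↰██████████████████████████    █
██ ↑██████████████████████████    █
██ ↑←←↰███████████████████████    █
█     ↑←↰█████████████████████    █
███████ ↑██████████████████████████
███████ ↑↰██ ██████████████████████
█████████↑←←↰██████████████████████
█ ██████████↑█████████████████    █
█  █████████↑   ██████████████    █
█  █████████↑██ ████ █████        █
█ A→→→→→→→→→↑                     █
███████████████████████████████████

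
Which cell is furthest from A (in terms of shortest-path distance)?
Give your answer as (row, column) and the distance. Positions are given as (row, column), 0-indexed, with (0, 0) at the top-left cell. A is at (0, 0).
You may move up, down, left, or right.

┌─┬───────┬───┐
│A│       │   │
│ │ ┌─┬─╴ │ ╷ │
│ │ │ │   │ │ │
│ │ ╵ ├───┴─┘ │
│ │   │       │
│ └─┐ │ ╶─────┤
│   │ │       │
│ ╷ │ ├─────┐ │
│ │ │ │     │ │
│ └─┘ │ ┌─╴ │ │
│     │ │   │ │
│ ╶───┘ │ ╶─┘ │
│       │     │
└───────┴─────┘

Computing BFS distances from A to all cells:
Furthest cell: (1, 5)
Distance: 32 steps

Path from A to the furthest cell:

┌─┬───────┬───┐
│A│       │↓ ↰│
│ │ ┌─┬─╴ │ ╷ │
│↓│ │ │   │B│↑│
│ │ ╵ ├───┴─┘ │
│↓│   │↱ → → ↑│
│ └─┐ │ ╶─────┤
│↓  │ │↑ ← ← ↰│
│ ╷ │ ├─────┐ │
│↓│ │ │↱ → ↓│↑│
│ └─┘ │ ┌─╴ │ │
│↓    │↑│↓ ↲│↑│
│ ╶───┘ │ ╶─┘ │
│↳ → → ↑│↳ → ↑│
└───────┴─────┘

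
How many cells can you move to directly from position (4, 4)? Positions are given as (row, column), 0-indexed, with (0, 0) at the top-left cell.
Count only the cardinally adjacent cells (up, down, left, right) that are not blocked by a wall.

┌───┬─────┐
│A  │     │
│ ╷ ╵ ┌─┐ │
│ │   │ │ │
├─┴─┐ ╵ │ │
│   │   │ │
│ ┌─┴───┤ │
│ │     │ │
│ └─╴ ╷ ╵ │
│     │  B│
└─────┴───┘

Checking passable neighbors of (4, 4):
Neighbors: (3, 4), (4, 3)
Count: 2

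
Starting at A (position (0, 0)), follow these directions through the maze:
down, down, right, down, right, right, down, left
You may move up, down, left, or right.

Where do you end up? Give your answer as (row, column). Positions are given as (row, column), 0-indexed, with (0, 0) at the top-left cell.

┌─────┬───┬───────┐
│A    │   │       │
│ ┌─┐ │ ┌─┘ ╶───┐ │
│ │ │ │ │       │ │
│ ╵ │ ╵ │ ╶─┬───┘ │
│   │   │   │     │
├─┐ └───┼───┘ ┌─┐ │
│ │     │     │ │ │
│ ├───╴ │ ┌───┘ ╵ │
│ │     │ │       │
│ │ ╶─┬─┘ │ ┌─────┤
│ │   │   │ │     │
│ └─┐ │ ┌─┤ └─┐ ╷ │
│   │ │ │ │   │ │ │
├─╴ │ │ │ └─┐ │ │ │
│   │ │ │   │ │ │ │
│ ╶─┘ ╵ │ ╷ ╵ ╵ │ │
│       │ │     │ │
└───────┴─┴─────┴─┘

Following directions step by step:
Start: (0, 0)
  down: (0, 0) → (1, 0)
  down: (1, 0) → (2, 0)
  right: (2, 0) → (2, 1)
  down: (2, 1) → (3, 1)
  right: (3, 1) → (3, 2)
  right: (3, 2) → (3, 3)
  down: (3, 3) → (4, 3)
  left: (4, 3) → (4, 2)
Final position: (4, 2)

Path taken:

┌─────┬───┬───────┐
│A    │   │       │
│ ┌─┐ │ ┌─┘ ╶───┐ │
│↓│ │ │ │       │ │
│ ╵ │ ╵ │ ╶─┬───┘ │
│↳ ↓│   │   │     │
├─┐ └───┼───┘ ┌─┐ │
│ │↳ → ↓│     │ │ │
│ ├───╴ │ ┌───┘ ╵ │
│ │  B ↲│ │       │
│ │ ╶─┬─┘ │ ┌─────┤
│ │   │   │ │     │
│ └─┐ │ ┌─┤ └─┐ ╷ │
│   │ │ │ │   │ │ │
├─╴ │ │ │ └─┐ │ │ │
│   │ │ │   │ │ │ │
│ ╶─┘ ╵ │ ╷ ╵ ╵ │ │
│       │ │     │ │
└───────┴─┴─────┴─┘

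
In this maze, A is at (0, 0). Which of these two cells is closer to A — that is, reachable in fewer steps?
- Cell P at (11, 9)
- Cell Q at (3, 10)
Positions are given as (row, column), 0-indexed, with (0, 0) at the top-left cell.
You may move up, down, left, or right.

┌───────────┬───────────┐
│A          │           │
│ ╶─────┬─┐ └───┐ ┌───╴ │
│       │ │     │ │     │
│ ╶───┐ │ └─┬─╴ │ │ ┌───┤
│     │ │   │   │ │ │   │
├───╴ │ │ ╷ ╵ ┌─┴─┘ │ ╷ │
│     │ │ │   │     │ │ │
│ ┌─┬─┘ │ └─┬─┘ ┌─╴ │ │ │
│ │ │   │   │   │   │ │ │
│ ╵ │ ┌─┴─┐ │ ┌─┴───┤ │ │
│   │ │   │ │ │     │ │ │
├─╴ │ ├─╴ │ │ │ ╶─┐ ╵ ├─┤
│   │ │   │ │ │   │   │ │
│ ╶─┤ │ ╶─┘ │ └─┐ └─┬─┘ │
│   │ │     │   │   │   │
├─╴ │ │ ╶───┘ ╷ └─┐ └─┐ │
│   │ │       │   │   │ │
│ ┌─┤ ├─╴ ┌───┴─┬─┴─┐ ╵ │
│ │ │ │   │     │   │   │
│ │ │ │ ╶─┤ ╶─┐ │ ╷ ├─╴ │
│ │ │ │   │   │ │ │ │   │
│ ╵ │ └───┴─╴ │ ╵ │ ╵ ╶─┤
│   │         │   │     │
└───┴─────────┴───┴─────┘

Shortest path A → P at (11, 9): 32 steps
Shortest path A → Q at (3, 10): 51 steps

P is closer (32 steps vs 51 steps).

Path to P:

┌───────────┬───────────┐
│A          │           │
│ ╶─────┬─┐ └───┐ ┌───╴ │
│↳ → → ↓│ │     │ │     │
│ ╶───┐ │ └─┬─╴ │ │ ┌───┤
│     │↓│   │   │ │ │   │
├───╴ │ │ ╷ ╵ ┌─┴─┘ │ ╷ │
│     │↓│ │   │     │ │ │
│ ┌─┬─┘ │ └─┬─┘ ┌─╴ │ │ │
│ │ │↓ ↲│   │   │   │ │ │
│ ╵ │ ┌─┴─┐ │ ┌─┴───┤ │ │
│   │↓│   │ │ │     │ │ │
├─╴ │ ├─╴ │ │ │ ╶─┐ ╵ ├─┤
│   │↓│   │ │ │   │   │ │
│ ╶─┤ │ ╶─┘ │ └─┐ └─┬─┘ │
│   │↓│     │   │   │   │
├─╴ │ │ ╶───┘ ╷ └─┐ └─┐ │
│   │↓│       │   │   │ │
│ ┌─┤ ├─╴ ┌───┴─┬─┴─┐ ╵ │
│ │ │↓│   │↱ → ↓│↱ ↓│   │
│ │ │ │ ╶─┤ ╶─┐ │ ╷ ├─╴ │
│ │ │↓│   │↑ ↰│↓│↑│↓│   │
│ ╵ │ └───┴─╴ │ ╵ │ ╵ ╶─┤
│   │↳ → → → ↑│↳ ↑│P    │
└───┴─────────┴───┴─────┘

Path to Q:

┌───────────┬───────────┐
│A          │           │
│ ╶─────┬─┐ └───┐ ┌───╴ │
│↳ → → ↓│ │     │ │     │
│ ╶───┐ │ └─┬─╴ │ │ ┌───┤
│     │↓│   │   │ │ │   │
├───╴ │ │ ╷ ╵ ┌─┴─┘ │ ╷ │
│     │↓│ │   │     │Q│ │
│ ┌─┬─┘ │ └─┬─┘ ┌─╴ │ │ │
│ │ │↓ ↲│   │   │   │↑│ │
│ ╵ │ ┌─┴─┐ │ ┌─┴───┤ │ │
│   │↓│   │ │ │↱ → ↓│↑│ │
├─╴ │ ├─╴ │ │ │ ╶─┐ ╵ ├─┤
│   │↓│   │ │ │↑ ↰│↳ ↑│ │
│ ╶─┤ │ ╶─┘ │ └─┐ └─┬─┘ │
│   │↓│     │   │↑ ↰│   │
├─╴ │ │ ╶───┘ ╷ └─┐ └─┐ │
│   │↓│       │   │↑ ↰│ │
│ ┌─┤ ├─╴ ┌───┴─┬─┴─┐ ╵ │
│ │ │↓│   │↱ → ↓│↱ ↓│↑ ↰│
│ │ │ │ ╶─┤ ╶─┐ │ ╷ ├─╴ │
│ │ │↓│   │↑ ↰│↓│↑│↓│↱ ↑│
│ ╵ │ └───┴─╴ │ ╵ │ ╵ ╶─┤
│   │↳ → → → ↑│↳ ↑│↳ ↑  │
└───┴─────────┴───┴─────┘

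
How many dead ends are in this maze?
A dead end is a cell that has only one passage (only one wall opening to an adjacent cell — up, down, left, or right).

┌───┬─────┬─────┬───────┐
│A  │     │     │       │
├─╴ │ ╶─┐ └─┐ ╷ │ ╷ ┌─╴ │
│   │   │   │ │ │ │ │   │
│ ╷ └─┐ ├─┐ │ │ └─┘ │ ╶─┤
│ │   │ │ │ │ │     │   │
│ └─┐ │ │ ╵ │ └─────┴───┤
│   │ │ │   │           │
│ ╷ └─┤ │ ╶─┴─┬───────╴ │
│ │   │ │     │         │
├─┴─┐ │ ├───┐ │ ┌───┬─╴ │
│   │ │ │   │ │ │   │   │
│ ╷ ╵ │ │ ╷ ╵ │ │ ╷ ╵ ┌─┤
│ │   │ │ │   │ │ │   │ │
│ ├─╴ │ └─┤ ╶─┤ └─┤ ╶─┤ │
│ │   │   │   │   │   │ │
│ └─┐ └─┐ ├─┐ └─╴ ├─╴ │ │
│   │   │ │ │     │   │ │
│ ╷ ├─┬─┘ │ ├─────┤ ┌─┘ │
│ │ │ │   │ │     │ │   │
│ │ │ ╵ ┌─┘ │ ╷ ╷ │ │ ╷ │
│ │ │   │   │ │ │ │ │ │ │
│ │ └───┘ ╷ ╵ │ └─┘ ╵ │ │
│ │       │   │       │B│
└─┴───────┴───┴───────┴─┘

Checking each cell for number of passages:

Dead ends found at positions:
  (0, 0)
  (0, 5)
  (1, 8)
  (2, 4)
  (2, 11)
  (3, 2)
  (4, 0)
  (6, 4)
  (6, 8)
  (6, 11)
  (7, 1)
  (8, 3)
  (8, 5)
  (9, 2)
  (10, 8)
  (11, 0)
  (11, 11)
Total dead ends: 17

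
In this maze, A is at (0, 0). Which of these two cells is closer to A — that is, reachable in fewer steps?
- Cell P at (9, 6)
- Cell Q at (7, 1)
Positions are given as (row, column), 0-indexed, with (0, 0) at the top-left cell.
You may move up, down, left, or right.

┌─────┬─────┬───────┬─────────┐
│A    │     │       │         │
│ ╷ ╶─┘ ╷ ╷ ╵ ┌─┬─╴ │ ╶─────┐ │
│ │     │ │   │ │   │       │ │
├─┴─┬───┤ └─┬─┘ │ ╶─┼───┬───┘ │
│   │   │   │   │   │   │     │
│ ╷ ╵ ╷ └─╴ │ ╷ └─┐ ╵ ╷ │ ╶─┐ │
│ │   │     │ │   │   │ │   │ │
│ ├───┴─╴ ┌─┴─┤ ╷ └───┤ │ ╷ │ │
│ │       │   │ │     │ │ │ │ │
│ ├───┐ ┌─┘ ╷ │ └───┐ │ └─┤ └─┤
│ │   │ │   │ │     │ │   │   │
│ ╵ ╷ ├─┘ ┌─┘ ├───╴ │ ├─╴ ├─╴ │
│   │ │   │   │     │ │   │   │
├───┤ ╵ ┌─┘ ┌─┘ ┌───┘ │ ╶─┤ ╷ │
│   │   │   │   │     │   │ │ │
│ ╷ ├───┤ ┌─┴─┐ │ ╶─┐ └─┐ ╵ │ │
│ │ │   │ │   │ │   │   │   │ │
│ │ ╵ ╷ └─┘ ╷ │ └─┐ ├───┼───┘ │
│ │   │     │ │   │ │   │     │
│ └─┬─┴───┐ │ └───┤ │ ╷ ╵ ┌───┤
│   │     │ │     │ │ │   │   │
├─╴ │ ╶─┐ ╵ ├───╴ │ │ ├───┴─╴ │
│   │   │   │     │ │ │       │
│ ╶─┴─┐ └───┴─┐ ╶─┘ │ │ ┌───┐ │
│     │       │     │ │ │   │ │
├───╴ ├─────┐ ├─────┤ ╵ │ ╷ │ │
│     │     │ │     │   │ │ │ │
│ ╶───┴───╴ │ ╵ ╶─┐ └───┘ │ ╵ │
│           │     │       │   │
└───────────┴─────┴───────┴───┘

Shortest path A → P at (9, 6): 87 steps
Shortest path A → Q at (7, 1): 92 steps

P is closer (87 steps vs 92 steps).

Path to P:

┌─────┬─────┬───────┬─────────┐
│A ↓  │↱ → ↓│↱ → → ↓│         │
│ ╷ ╶─┘ ╷ ╷ ╵ ┌─┬─╴ │ ╶─────┐ │
│ │↳ → ↑│ │↳ ↑│ │↓ ↲│       │ │
├─┴─┬───┤ └─┬─┘ │ ╶─┼───┬───┘ │
│   │   │   │   │↳ ↓│↱ ↓│     │
│ ╷ ╵ ╷ └─╴ │ ╷ └─┐ ╵ ╷ │ ╶─┐ │
│ │   │     │ │   │↳ ↑│↓│   │ │
│ ├───┴─╴ ┌─┴─┤ ╷ └───┤ │ ╷ │ │
│ │       │   │ │     │↓│ │ │ │
│ ├───┐ ┌─┘ ╷ │ └───┐ │ └─┤ └─┤
│ │   │ │   │ │     │ │↳ ↓│   │
│ ╵ ╷ ├─┘ ┌─┘ ├───╴ │ ├─╴ ├─╴ │
│   │ │   │   │     │ │↓ ↲│↱ ↓│
├───┤ ╵ ┌─┘ ┌─┘ ┌───┘ │ ╶─┤ ╷ │
│   │   │   │   │     │↳ ↓│↑│↓│
│ ╷ ├───┤ ┌─┴─┐ │ ╶─┐ └─┐ ╵ │ │
│ │ │   │ │↱ ↓│ │   │   │↳ ↑│↓│
│ │ ╵ ╷ └─┘ ╷ │ └─┐ ├───┼───┘ │
│ │   │    ↑│P│   │ │↓ ↰│↓ ← ↲│
│ └─┬─┴───┐ │ └───┤ │ ╷ ╵ ┌───┤
│   │↱ → ↓│↑│     │ │↓│↑ ↲│   │
├─╴ │ ╶─┐ ╵ ├───╴ │ │ ├───┴─╴ │
│   │↑ ↰│↳ ↑│     │ │↓│↱ → → ↓│
│ ╶─┴─┐ └───┴─┐ ╶─┘ │ │ ┌───┐ │
│     │↑ ← ← ↰│     │↓│↑│↓ ↰│↓│
├───╴ ├─────┐ ├─────┤ ╵ │ ╷ │ │
│     │     │↑│↓ ← ↰│↳ ↑│↓│↑│↓│
│ ╶───┴───╴ │ ╵ ╶─┐ └───┘ │ ╵ │
│           │↑ ↲  │↑ ← ← ↲│↑ ↲│
└───────────┴─────┴───────┴───┘

Path to Q:

┌─────┬─────┬───────┬─────────┐
│A ↓  │↱ → ↓│↱ → → ↓│         │
│ ╷ ╶─┘ ╷ ╷ ╵ ┌─┬─╴ │ ╶─────┐ │
│ │↳ → ↑│ │↳ ↑│ │↓ ↲│       │ │
├─┴─┬───┤ └─┬─┘ │ ╶─┼───┬───┘ │
│   │   │   │   │↳ ↓│↱ ↓│     │
│ ╷ ╵ ╷ └─╴ │ ╷ └─┐ ╵ ╷ │ ╶─┐ │
│ │   │     │ │   │↳ ↑│↓│   │ │
│ ├───┴─╴ ┌─┴─┤ ╷ └───┤ │ ╷ │ │
│ │       │   │ │     │↓│ │ │ │
│ ├───┐ ┌─┘ ╷ │ └───┐ │ └─┤ └─┤
│ │   │ │   │ │     │ │↳ ↓│   │
│ ╵ ╷ ├─┘ ┌─┘ ├───╴ │ ├─╴ ├─╴ │
│   │ │   │   │     │ │↓ ↲│↱ ↓│
├───┤ ╵ ┌─┘ ┌─┘ ┌───┘ │ ╶─┤ ╷ │
│  Q│   │   │   │     │↳ ↓│↑│↓│
│ ╷ ├───┤ ┌─┴─┐ │ ╶─┐ └─┐ ╵ │ │
│ │↑│↓ ↰│ │   │ │   │   │↳ ↑│↓│
│ │ ╵ ╷ └─┘ ╷ │ └─┐ ├───┼───┘ │
│ │↑ ↲│↑ ← ↰│ │   │ │↓ ↰│↓ ← ↲│
│ └─┬─┴───┐ │ └───┤ │ ╷ ╵ ┌───┤
│   │↱ → ↓│↑│     │ │↓│↑ ↲│   │
├─╴ │ ╶─┐ ╵ ├───╴ │ │ ├───┴─╴ │
│   │↑ ↰│↳ ↑│     │ │↓│↱ → → ↓│
│ ╶─┴─┐ └───┴─┐ ╶─┘ │ │ ┌───┐ │
│     │↑ ← ← ↰│     │↓│↑│↓ ↰│↓│
├───╴ ├─────┐ ├─────┤ ╵ │ ╷ │ │
│     │     │↑│↓ ← ↰│↳ ↑│↓│↑│↓│
│ ╶───┴───╴ │ ╵ ╶─┐ └───┘ │ ╵ │
│           │↑ ↲  │↑ ← ← ↲│↑ ↲│
└───────────┴─────┴───────┴───┘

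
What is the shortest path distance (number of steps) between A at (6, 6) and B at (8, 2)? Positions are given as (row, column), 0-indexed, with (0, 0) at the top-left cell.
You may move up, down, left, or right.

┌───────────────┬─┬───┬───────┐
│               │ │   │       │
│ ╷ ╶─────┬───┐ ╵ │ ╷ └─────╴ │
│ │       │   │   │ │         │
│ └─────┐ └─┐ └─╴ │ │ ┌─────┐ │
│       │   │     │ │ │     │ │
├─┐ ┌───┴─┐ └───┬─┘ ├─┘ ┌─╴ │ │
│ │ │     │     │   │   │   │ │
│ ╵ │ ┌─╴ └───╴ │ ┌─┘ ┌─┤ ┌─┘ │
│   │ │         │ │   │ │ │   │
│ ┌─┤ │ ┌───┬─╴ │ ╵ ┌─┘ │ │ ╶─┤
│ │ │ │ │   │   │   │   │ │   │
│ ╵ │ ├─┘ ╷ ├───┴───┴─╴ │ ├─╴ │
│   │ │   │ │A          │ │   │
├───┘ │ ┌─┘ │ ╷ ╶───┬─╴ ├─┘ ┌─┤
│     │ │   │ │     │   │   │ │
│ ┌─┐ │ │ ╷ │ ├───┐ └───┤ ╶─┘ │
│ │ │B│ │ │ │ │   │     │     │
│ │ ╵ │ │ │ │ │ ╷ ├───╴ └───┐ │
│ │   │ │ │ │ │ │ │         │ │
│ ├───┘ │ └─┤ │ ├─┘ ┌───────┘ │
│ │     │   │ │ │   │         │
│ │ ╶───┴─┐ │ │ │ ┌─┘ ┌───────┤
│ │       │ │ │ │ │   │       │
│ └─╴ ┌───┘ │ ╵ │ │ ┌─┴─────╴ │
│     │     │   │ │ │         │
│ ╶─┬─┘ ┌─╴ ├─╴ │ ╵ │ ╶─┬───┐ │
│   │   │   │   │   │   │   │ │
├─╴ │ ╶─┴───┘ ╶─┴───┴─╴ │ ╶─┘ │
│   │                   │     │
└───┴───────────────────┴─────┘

Finding path from (6, 6) to (8, 2):
Path: (6,6) → (7,6) → (8,6) → (9,6) → (10,6) → (11,6) → (12,6) → (12,7) → (13,7) → (13,6) → (14,6) → (14,5) → (14,4) → (14,3) → (14,2) → (13,2) → (13,3) → (12,3) → (12,4) → (12,5) → (11,5) → (10,5) → (10,4) → (9,4) → (8,4) → (7,4) → (7,5) → (6,5) → (5,5) → (5,4) → (6,4) → (6,3) → (7,3) → (8,3) → (9,3) → (10,3) → (10,2) → (10,1) → (11,1) → (11,2) → (12,2) → (12,1) → (12,0) → (11,0) → (10,0) → (9,0) → (8,0) → (7,0) → (7,1) → (7,2) → (8,2)
Distance: 50 steps

Solution:

┌───────────────┬─┬───┬───────┐
│               │ │   │       │
│ ╷ ╶─────┬───┐ ╵ │ ╷ └─────╴ │
│ │       │   │   │ │         │
│ └─────┐ └─┐ └─╴ │ │ ┌─────┐ │
│       │   │     │ │ │     │ │
├─┐ ┌───┴─┐ └───┬─┘ ├─┘ ┌─╴ │ │
│ │ │     │     │   │   │   │ │
│ ╵ │ ┌─╴ └───╴ │ ┌─┘ ┌─┤ ┌─┘ │
│   │ │         │ │   │ │ │   │
│ ┌─┤ │ ┌───┬─╴ │ ╵ ┌─┘ │ │ ╶─┤
│ │ │ │ │↓ ↰│   │   │   │ │   │
│ ╵ │ ├─┘ ╷ ├───┴───┴─╴ │ ├─╴ │
│   │ │↓ ↲│↑│A          │ │   │
├───┘ │ ┌─┘ │ ╷ ╶───┬─╴ ├─┘ ┌─┤
│↱ → ↓│↓│↱ ↑│↓│     │   │   │ │
│ ┌─┐ │ │ ╷ │ ├───┐ └───┤ ╶─┘ │
│↑│ │B│↓│↑│ │↓│   │     │     │
│ │ ╵ │ │ │ │ │ ╷ ├───╴ └───┐ │
│↑│   │↓│↑│ │↓│ │ │         │ │
│ ├───┘ │ └─┤ │ ├─┘ ┌───────┘ │
│↑│↓ ← ↲│↑ ↰│↓│ │   │         │
│ │ ╶───┴─┐ │ │ │ ┌─┘ ┌───────┤
│↑│↳ ↓    │↑│↓│ │ │   │       │
│ └─╴ ┌───┘ │ ╵ │ │ ┌─┴─────╴ │
│↑ ← ↲│↱ → ↑│↳ ↓│ │ │         │
│ ╶─┬─┘ ┌─╴ ├─╴ │ ╵ │ ╶─┬───┐ │
│   │↱ ↑│   │↓ ↲│   │   │   │ │
├─╴ │ ╶─┴───┘ ╶─┴───┴─╴ │ ╶─┘ │
│   │↑ ← ← ← ↲          │     │
└───┴───────────────────┴─────┘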